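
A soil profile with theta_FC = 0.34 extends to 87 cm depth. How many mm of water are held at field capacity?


Step 1: Water (mm) = theta_FC * depth (cm) * 10
Step 2: Water = 0.34 * 87 * 10
Step 3: Water = 295.8 mm

295.8


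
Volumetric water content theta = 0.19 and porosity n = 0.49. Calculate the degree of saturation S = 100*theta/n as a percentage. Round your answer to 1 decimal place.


Step 1: S = 100 * theta_v / n
Step 2: S = 100 * 0.19 / 0.49
Step 3: S = 38.8%

38.8


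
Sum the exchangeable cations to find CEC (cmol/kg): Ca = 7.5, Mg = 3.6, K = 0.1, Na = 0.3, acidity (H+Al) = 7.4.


Step 1: CEC = Ca + Mg + K + Na + (H+Al)
Step 2: CEC = 7.5 + 3.6 + 0.1 + 0.3 + 7.4
Step 3: CEC = 18.9 cmol/kg

18.9


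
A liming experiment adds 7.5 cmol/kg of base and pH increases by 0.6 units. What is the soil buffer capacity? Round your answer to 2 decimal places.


Step 1: BC = change in base / change in pH
Step 2: BC = 7.5 / 0.6
Step 3: BC = 12.5 cmol/(kg*pH unit)

12.5


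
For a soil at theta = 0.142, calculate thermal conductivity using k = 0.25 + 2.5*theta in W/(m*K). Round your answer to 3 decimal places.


Step 1: k = 0.25 + 2.5 * theta
Step 2: k = 0.25 + 2.5 * 0.142
Step 3: k = 0.25 + 0.355
Step 4: k = 0.605 W/(m*K)

0.605


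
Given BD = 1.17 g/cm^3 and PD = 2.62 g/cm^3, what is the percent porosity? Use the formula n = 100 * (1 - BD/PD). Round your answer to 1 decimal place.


Step 1: Formula: n = 100 * (1 - BD / PD)
Step 2: n = 100 * (1 - 1.17 / 2.62)
Step 3: n = 100 * (1 - 0.44656)
Step 4: n = 55.3%

55.3


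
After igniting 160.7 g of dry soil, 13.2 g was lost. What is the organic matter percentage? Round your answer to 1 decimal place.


Step 1: OM% = 100 * LOI / sample mass
Step 2: OM = 100 * 13.2 / 160.7
Step 3: OM = 8.2%

8.2


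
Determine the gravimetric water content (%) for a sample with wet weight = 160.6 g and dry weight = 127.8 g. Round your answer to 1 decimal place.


Step 1: Water mass = wet - dry = 160.6 - 127.8 = 32.8 g
Step 2: w = 100 * water mass / dry mass
Step 3: w = 100 * 32.8 / 127.8 = 25.7%

25.7


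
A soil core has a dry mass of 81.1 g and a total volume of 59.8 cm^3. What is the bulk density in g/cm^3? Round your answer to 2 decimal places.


Step 1: Identify the formula: BD = dry mass / volume
Step 2: Substitute values: BD = 81.1 / 59.8
Step 3: BD = 1.36 g/cm^3

1.36


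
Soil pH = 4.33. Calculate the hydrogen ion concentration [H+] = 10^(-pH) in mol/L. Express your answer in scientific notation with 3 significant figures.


Step 1: [H+] = 10^(-pH)
Step 2: [H+] = 10^(-4.33)
Step 3: [H+] = 4.68e-05 mol/L

4.68e-05


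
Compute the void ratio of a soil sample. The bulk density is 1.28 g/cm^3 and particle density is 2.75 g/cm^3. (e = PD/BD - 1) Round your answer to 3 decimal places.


Step 1: e = PD / BD - 1
Step 2: e = 2.75 / 1.28 - 1
Step 3: e = 2.14844 - 1
Step 4: e = 1.148

1.148


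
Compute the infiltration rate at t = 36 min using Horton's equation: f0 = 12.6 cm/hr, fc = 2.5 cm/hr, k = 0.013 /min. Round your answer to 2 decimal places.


Step 1: f = fc + (f0 - fc) * exp(-k * t)
Step 2: exp(-0.013 * 36) = 0.626254
Step 3: f = 2.5 + (12.6 - 2.5) * 0.626254
Step 4: f = 2.5 + 10.1 * 0.626254
Step 5: f = 8.83 cm/hr

8.83


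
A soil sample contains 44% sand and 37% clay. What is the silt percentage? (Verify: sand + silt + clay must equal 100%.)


Step 1: sand + silt + clay = 100%
Step 2: silt = 100 - sand - clay
Step 3: silt = 100 - 44 - 37
Step 4: silt = 19%

19


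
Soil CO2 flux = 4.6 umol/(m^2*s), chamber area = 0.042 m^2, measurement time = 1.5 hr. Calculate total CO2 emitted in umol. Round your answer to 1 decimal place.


Step 1: Convert time to seconds: 1.5 hr * 3600 = 5400.0 s
Step 2: Total = flux * area * time_s
Step 3: Total = 4.6 * 0.042 * 5400.0
Step 4: Total = 1043.3 umol

1043.3


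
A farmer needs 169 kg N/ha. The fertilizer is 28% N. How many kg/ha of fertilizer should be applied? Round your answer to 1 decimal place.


Step 1: Fertilizer rate = target N / (N content / 100)
Step 2: Rate = 169 / (28 / 100)
Step 3: Rate = 169 / 0.28
Step 4: Rate = 603.6 kg/ha

603.6


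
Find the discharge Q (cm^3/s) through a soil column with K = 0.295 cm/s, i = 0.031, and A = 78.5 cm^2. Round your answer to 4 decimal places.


Step 1: Apply Darcy's law: Q = K * i * A
Step 2: Q = 0.295 * 0.031 * 78.5
Step 3: Q = 0.7179 cm^3/s

0.7179


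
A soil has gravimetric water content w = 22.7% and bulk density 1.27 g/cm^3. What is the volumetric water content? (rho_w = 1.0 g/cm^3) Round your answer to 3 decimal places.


Step 1: theta = (w / 100) * BD / rho_w
Step 2: theta = (22.7 / 100) * 1.27 / 1.0
Step 3: theta = 0.227 * 1.27
Step 4: theta = 0.288

0.288


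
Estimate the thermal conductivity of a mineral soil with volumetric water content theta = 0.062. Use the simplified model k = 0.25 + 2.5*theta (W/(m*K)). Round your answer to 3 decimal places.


Step 1: k = 0.25 + 2.5 * theta
Step 2: k = 0.25 + 2.5 * 0.062
Step 3: k = 0.25 + 0.155
Step 4: k = 0.405 W/(m*K)

0.405


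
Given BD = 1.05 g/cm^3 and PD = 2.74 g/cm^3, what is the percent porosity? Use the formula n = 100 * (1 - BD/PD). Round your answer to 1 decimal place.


Step 1: Formula: n = 100 * (1 - BD / PD)
Step 2: n = 100 * (1 - 1.05 / 2.74)
Step 3: n = 100 * (1 - 0.38321)
Step 4: n = 61.7%

61.7


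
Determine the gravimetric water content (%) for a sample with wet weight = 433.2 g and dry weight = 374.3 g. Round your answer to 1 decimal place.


Step 1: Water mass = wet - dry = 433.2 - 374.3 = 58.9 g
Step 2: w = 100 * water mass / dry mass
Step 3: w = 100 * 58.9 / 374.3 = 15.7%

15.7


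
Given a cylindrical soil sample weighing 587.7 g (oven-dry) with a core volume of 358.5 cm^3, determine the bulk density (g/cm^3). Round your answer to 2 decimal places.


Step 1: Identify the formula: BD = dry mass / volume
Step 2: Substitute values: BD = 587.7 / 358.5
Step 3: BD = 1.64 g/cm^3

1.64


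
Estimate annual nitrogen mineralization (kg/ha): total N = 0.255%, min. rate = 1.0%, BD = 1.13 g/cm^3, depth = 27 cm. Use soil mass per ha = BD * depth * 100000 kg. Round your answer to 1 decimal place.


Step 1: Soil mass per ha = BD * depth * 100000 = 1.13 * 27 * 100000 = 3051000 kg
Step 2: Total N pool = soil mass * N%/100 = 3051000 * 0.255/100 = 7780.05 kg/ha
Step 3: N mineralized = N pool * rate%/100 = 7780.05 * 1.0/100 = 77.8 kg/ha/yr

77.8


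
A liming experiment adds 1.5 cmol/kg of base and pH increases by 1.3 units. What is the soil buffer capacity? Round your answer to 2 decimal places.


Step 1: BC = change in base / change in pH
Step 2: BC = 1.5 / 1.3
Step 3: BC = 1.15 cmol/(kg*pH unit)

1.15


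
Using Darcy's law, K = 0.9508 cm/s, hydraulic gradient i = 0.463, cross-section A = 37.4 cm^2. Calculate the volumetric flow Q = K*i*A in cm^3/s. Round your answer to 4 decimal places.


Step 1: Apply Darcy's law: Q = K * i * A
Step 2: Q = 0.9508 * 0.463 * 37.4
Step 3: Q = 16.4642 cm^3/s

16.4642


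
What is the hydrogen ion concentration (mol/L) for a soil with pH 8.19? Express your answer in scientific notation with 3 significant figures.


Step 1: [H+] = 10^(-pH)
Step 2: [H+] = 10^(-8.19)
Step 3: [H+] = 6.46e-09 mol/L

6.46e-09


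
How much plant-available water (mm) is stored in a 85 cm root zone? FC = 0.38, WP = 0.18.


Step 1: Available water = (FC - WP) * depth * 10
Step 2: AW = (0.38 - 0.18) * 85 * 10
Step 3: AW = 0.2 * 85 * 10
Step 4: AW = 170.0 mm

170.0


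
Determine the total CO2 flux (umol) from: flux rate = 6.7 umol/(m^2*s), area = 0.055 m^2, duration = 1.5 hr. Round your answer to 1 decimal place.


Step 1: Convert time to seconds: 1.5 hr * 3600 = 5400.0 s
Step 2: Total = flux * area * time_s
Step 3: Total = 6.7 * 0.055 * 5400.0
Step 4: Total = 1989.9 umol

1989.9


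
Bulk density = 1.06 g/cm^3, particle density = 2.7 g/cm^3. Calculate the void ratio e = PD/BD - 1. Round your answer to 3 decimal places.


Step 1: e = PD / BD - 1
Step 2: e = 2.7 / 1.06 - 1
Step 3: e = 2.54717 - 1
Step 4: e = 1.547

1.547


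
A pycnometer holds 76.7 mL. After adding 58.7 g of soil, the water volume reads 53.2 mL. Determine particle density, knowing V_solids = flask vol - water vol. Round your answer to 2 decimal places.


Step 1: Volume of solids = flask volume - water volume with soil
Step 2: V_solids = 76.7 - 53.2 = 23.5 mL
Step 3: Particle density = mass / V_solids = 58.7 / 23.5 = 2.5 g/cm^3

2.5


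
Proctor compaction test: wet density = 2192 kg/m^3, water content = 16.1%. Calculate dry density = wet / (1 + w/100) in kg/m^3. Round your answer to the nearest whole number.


Step 1: Dry density = wet density / (1 + w/100)
Step 2: Dry density = 2192 / (1 + 16.1/100)
Step 3: Dry density = 2192 / 1.161
Step 4: Dry density = 1888 kg/m^3

1888


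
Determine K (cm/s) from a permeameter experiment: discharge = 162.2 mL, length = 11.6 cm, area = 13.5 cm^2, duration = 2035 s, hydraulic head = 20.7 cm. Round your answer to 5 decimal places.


Step 1: K = Q * L / (A * t * h)
Step 2: Numerator = 162.2 * 11.6 = 1881.52
Step 3: Denominator = 13.5 * 2035 * 20.7 = 568680.75
Step 4: K = 1881.52 / 568680.75 = 0.00331 cm/s

0.00331


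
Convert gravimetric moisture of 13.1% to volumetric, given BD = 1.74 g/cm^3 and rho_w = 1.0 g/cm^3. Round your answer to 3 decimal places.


Step 1: theta = (w / 100) * BD / rho_w
Step 2: theta = (13.1 / 100) * 1.74 / 1.0
Step 3: theta = 0.131 * 1.74
Step 4: theta = 0.228

0.228


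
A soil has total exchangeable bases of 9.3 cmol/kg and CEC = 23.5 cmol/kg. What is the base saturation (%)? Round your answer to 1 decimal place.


Step 1: BS = 100 * (sum of bases) / CEC
Step 2: BS = 100 * 9.3 / 23.5
Step 3: BS = 39.6%

39.6


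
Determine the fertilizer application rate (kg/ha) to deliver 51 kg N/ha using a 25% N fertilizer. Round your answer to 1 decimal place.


Step 1: Fertilizer rate = target N / (N content / 100)
Step 2: Rate = 51 / (25 / 100)
Step 3: Rate = 51 / 0.25
Step 4: Rate = 204.0 kg/ha

204.0


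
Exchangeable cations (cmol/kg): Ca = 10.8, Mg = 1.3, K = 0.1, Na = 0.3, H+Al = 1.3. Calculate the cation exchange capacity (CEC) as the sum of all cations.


Step 1: CEC = Ca + Mg + K + Na + (H+Al)
Step 2: CEC = 10.8 + 1.3 + 0.1 + 0.3 + 1.3
Step 3: CEC = 13.8 cmol/kg

13.8


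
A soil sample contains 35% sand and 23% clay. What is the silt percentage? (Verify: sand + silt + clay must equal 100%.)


Step 1: sand + silt + clay = 100%
Step 2: silt = 100 - sand - clay
Step 3: silt = 100 - 35 - 23
Step 4: silt = 42%

42


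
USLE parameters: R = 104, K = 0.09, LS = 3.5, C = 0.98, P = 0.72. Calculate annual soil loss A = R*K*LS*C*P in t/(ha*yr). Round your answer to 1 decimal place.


Step 1: A = R * K * LS * C * P
Step 2: R * K = 104 * 0.09 = 9.36
Step 3: (R*K) * LS = 9.36 * 3.5 = 32.76
Step 4: * C * P = 32.76 * 0.98 * 0.72 = 23.1
Step 5: A = 23.1 t/(ha*yr)

23.1


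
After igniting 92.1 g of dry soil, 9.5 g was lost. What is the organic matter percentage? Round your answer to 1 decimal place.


Step 1: OM% = 100 * LOI / sample mass
Step 2: OM = 100 * 9.5 / 92.1
Step 3: OM = 10.3%

10.3


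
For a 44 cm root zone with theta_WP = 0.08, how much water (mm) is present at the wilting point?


Step 1: Water (mm) = theta_WP * depth * 10
Step 2: Water = 0.08 * 44 * 10
Step 3: Water = 35.2 mm

35.2


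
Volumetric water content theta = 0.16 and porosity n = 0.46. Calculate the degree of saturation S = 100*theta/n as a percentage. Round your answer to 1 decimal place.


Step 1: S = 100 * theta_v / n
Step 2: S = 100 * 0.16 / 0.46
Step 3: S = 34.8%

34.8


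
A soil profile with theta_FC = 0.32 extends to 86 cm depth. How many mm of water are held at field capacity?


Step 1: Water (mm) = theta_FC * depth (cm) * 10
Step 2: Water = 0.32 * 86 * 10
Step 3: Water = 275.2 mm

275.2


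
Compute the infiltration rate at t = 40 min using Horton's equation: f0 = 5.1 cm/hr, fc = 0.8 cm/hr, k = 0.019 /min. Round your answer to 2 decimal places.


Step 1: f = fc + (f0 - fc) * exp(-k * t)
Step 2: exp(-0.019 * 40) = 0.467666
Step 3: f = 0.8 + (5.1 - 0.8) * 0.467666
Step 4: f = 0.8 + 4.3 * 0.467666
Step 5: f = 2.81 cm/hr

2.81


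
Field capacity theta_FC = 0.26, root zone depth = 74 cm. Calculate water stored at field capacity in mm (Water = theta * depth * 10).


Step 1: Water (mm) = theta_FC * depth (cm) * 10
Step 2: Water = 0.26 * 74 * 10
Step 3: Water = 192.4 mm

192.4


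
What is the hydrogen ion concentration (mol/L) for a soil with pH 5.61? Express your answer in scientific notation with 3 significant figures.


Step 1: [H+] = 10^(-pH)
Step 2: [H+] = 10^(-5.61)
Step 3: [H+] = 2.45e-06 mol/L

2.45e-06


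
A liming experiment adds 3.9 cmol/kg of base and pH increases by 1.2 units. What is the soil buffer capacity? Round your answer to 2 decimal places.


Step 1: BC = change in base / change in pH
Step 2: BC = 3.9 / 1.2
Step 3: BC = 3.25 cmol/(kg*pH unit)

3.25


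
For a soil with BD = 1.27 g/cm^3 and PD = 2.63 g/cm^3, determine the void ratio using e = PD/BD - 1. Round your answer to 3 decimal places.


Step 1: e = PD / BD - 1
Step 2: e = 2.63 / 1.27 - 1
Step 3: e = 2.07087 - 1
Step 4: e = 1.071

1.071


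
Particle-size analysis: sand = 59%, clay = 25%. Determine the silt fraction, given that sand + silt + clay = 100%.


Step 1: sand + silt + clay = 100%
Step 2: silt = 100 - sand - clay
Step 3: silt = 100 - 59 - 25
Step 4: silt = 16%

16


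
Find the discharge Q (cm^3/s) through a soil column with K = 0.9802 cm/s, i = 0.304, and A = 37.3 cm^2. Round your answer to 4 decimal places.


Step 1: Apply Darcy's law: Q = K * i * A
Step 2: Q = 0.9802 * 0.304 * 37.3
Step 3: Q = 11.1147 cm^3/s

11.1147


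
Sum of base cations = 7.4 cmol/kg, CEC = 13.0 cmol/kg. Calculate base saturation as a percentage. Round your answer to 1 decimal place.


Step 1: BS = 100 * (sum of bases) / CEC
Step 2: BS = 100 * 7.4 / 13.0
Step 3: BS = 56.9%

56.9


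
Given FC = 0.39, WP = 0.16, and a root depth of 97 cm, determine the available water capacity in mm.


Step 1: Available water = (FC - WP) * depth * 10
Step 2: AW = (0.39 - 0.16) * 97 * 10
Step 3: AW = 0.23 * 97 * 10
Step 4: AW = 223.1 mm

223.1


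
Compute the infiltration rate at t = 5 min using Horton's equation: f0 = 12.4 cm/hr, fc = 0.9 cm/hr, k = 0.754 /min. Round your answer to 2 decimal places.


Step 1: f = fc + (f0 - fc) * exp(-k * t)
Step 2: exp(-0.754 * 5) = 0.023052
Step 3: f = 0.9 + (12.4 - 0.9) * 0.023052
Step 4: f = 0.9 + 11.5 * 0.023052
Step 5: f = 1.17 cm/hr

1.17


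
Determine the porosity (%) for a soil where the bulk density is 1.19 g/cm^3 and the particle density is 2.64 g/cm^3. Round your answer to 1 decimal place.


Step 1: Formula: n = 100 * (1 - BD / PD)
Step 2: n = 100 * (1 - 1.19 / 2.64)
Step 3: n = 100 * (1 - 0.45076)
Step 4: n = 54.9%

54.9


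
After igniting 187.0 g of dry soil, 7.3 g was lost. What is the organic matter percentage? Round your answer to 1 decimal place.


Step 1: OM% = 100 * LOI / sample mass
Step 2: OM = 100 * 7.3 / 187.0
Step 3: OM = 3.9%

3.9


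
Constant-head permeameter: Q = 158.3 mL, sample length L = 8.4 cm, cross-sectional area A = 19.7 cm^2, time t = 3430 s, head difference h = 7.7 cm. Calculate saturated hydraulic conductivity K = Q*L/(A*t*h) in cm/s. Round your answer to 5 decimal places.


Step 1: K = Q * L / (A * t * h)
Step 2: Numerator = 158.3 * 8.4 = 1329.72
Step 3: Denominator = 19.7 * 3430 * 7.7 = 520296.7
Step 4: K = 1329.72 / 520296.7 = 0.00256 cm/s

0.00256


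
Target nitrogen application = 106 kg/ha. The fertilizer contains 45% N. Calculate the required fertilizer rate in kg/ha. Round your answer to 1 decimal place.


Step 1: Fertilizer rate = target N / (N content / 100)
Step 2: Rate = 106 / (45 / 100)
Step 3: Rate = 106 / 0.45
Step 4: Rate = 235.6 kg/ha

235.6


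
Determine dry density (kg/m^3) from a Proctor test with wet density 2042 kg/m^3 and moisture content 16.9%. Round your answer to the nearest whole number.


Step 1: Dry density = wet density / (1 + w/100)
Step 2: Dry density = 2042 / (1 + 16.9/100)
Step 3: Dry density = 2042 / 1.169
Step 4: Dry density = 1747 kg/m^3

1747


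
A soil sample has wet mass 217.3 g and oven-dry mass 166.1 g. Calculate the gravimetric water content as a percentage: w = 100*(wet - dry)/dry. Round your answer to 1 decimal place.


Step 1: Water mass = wet - dry = 217.3 - 166.1 = 51.2 g
Step 2: w = 100 * water mass / dry mass
Step 3: w = 100 * 51.2 / 166.1 = 30.8%

30.8


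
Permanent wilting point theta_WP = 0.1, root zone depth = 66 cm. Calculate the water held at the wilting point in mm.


Step 1: Water (mm) = theta_WP * depth * 10
Step 2: Water = 0.1 * 66 * 10
Step 3: Water = 66.0 mm

66.0


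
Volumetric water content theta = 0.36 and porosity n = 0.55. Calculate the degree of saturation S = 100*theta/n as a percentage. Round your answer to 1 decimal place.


Step 1: S = 100 * theta_v / n
Step 2: S = 100 * 0.36 / 0.55
Step 3: S = 65.5%

65.5


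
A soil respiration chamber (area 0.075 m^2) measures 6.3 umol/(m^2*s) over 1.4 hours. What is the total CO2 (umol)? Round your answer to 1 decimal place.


Step 1: Convert time to seconds: 1.4 hr * 3600 = 5040.0 s
Step 2: Total = flux * area * time_s
Step 3: Total = 6.3 * 0.075 * 5040.0
Step 4: Total = 2381.4 umol

2381.4


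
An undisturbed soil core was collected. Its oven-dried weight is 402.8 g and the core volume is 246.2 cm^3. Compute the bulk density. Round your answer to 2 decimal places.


Step 1: Identify the formula: BD = dry mass / volume
Step 2: Substitute values: BD = 402.8 / 246.2
Step 3: BD = 1.64 g/cm^3

1.64


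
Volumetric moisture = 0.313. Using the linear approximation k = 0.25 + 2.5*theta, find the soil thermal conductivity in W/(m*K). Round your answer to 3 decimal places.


Step 1: k = 0.25 + 2.5 * theta
Step 2: k = 0.25 + 2.5 * 0.313
Step 3: k = 0.25 + 0.783
Step 4: k = 1.033 W/(m*K)

1.033


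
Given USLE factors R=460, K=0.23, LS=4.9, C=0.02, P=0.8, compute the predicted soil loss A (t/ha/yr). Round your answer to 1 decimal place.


Step 1: A = R * K * LS * C * P
Step 2: R * K = 460 * 0.23 = 105.8
Step 3: (R*K) * LS = 105.8 * 4.9 = 518.42
Step 4: * C * P = 518.42 * 0.02 * 0.8 = 8.3
Step 5: A = 8.3 t/(ha*yr)

8.3


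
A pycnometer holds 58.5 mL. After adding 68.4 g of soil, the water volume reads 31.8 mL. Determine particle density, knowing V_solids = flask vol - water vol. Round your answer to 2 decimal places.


Step 1: Volume of solids = flask volume - water volume with soil
Step 2: V_solids = 58.5 - 31.8 = 26.7 mL
Step 3: Particle density = mass / V_solids = 68.4 / 26.7 = 2.56 g/cm^3

2.56


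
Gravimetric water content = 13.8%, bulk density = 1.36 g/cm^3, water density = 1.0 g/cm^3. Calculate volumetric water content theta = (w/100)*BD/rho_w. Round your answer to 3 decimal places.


Step 1: theta = (w / 100) * BD / rho_w
Step 2: theta = (13.8 / 100) * 1.36 / 1.0
Step 3: theta = 0.138 * 1.36
Step 4: theta = 0.188

0.188


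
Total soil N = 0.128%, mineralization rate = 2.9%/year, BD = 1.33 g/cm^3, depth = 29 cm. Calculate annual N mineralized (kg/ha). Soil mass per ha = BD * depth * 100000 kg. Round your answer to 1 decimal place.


Step 1: Soil mass per ha = BD * depth * 100000 = 1.33 * 29 * 100000 = 3857000 kg
Step 2: Total N pool = soil mass * N%/100 = 3857000 * 0.128/100 = 4936.96 kg/ha
Step 3: N mineralized = N pool * rate%/100 = 4936.96 * 2.9/100 = 143.2 kg/ha/yr

143.2


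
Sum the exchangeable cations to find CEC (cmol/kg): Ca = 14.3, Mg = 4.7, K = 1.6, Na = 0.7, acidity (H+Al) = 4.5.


Step 1: CEC = Ca + Mg + K + Na + (H+Al)
Step 2: CEC = 14.3 + 4.7 + 1.6 + 0.7 + 4.5
Step 3: CEC = 25.8 cmol/kg

25.8


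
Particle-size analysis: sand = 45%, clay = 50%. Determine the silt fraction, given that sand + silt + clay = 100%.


Step 1: sand + silt + clay = 100%
Step 2: silt = 100 - sand - clay
Step 3: silt = 100 - 45 - 50
Step 4: silt = 5%

5


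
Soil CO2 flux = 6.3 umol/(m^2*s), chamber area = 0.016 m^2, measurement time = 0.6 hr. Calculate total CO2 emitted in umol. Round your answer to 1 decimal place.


Step 1: Convert time to seconds: 0.6 hr * 3600 = 2160.0 s
Step 2: Total = flux * area * time_s
Step 3: Total = 6.3 * 0.016 * 2160.0
Step 4: Total = 217.7 umol

217.7


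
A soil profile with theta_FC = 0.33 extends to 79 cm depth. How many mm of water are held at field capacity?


Step 1: Water (mm) = theta_FC * depth (cm) * 10
Step 2: Water = 0.33 * 79 * 10
Step 3: Water = 260.7 mm

260.7


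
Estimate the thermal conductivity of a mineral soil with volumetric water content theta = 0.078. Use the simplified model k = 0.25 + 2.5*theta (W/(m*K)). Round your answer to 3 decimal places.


Step 1: k = 0.25 + 2.5 * theta
Step 2: k = 0.25 + 2.5 * 0.078
Step 3: k = 0.25 + 0.195
Step 4: k = 0.445 W/(m*K)

0.445


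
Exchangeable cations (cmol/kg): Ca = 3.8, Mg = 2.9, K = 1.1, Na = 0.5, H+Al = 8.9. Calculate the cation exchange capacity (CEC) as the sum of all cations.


Step 1: CEC = Ca + Mg + K + Na + (H+Al)
Step 2: CEC = 3.8 + 2.9 + 1.1 + 0.5 + 8.9
Step 3: CEC = 17.2 cmol/kg

17.2


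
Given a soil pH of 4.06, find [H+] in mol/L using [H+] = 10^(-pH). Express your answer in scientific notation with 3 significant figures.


Step 1: [H+] = 10^(-pH)
Step 2: [H+] = 10^(-4.06)
Step 3: [H+] = 8.71e-05 mol/L

8.71e-05


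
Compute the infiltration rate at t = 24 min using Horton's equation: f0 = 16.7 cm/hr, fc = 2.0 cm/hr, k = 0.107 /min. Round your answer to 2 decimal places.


Step 1: f = fc + (f0 - fc) * exp(-k * t)
Step 2: exp(-0.107 * 24) = 0.076689
Step 3: f = 2.0 + (16.7 - 2.0) * 0.076689
Step 4: f = 2.0 + 14.7 * 0.076689
Step 5: f = 3.13 cm/hr

3.13


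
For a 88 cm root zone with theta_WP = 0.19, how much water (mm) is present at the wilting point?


Step 1: Water (mm) = theta_WP * depth * 10
Step 2: Water = 0.19 * 88 * 10
Step 3: Water = 167.2 mm

167.2


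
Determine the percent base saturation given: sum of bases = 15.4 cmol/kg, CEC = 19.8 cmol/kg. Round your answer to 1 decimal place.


Step 1: BS = 100 * (sum of bases) / CEC
Step 2: BS = 100 * 15.4 / 19.8
Step 3: BS = 77.8%

77.8


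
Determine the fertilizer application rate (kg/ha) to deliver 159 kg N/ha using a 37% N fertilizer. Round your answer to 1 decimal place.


Step 1: Fertilizer rate = target N / (N content / 100)
Step 2: Rate = 159 / (37 / 100)
Step 3: Rate = 159 / 0.37
Step 4: Rate = 429.7 kg/ha

429.7


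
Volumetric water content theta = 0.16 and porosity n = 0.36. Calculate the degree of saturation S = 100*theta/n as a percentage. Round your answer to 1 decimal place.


Step 1: S = 100 * theta_v / n
Step 2: S = 100 * 0.16 / 0.36
Step 3: S = 44.4%

44.4


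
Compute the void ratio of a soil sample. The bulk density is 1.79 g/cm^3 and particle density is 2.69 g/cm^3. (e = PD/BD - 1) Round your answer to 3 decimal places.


Step 1: e = PD / BD - 1
Step 2: e = 2.69 / 1.79 - 1
Step 3: e = 1.50279 - 1
Step 4: e = 0.503

0.503


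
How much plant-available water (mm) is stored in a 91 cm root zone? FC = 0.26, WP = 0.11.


Step 1: Available water = (FC - WP) * depth * 10
Step 2: AW = (0.26 - 0.11) * 91 * 10
Step 3: AW = 0.15 * 91 * 10
Step 4: AW = 136.5 mm

136.5


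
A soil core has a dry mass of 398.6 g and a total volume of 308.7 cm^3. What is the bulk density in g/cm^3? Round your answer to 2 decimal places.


Step 1: Identify the formula: BD = dry mass / volume
Step 2: Substitute values: BD = 398.6 / 308.7
Step 3: BD = 1.29 g/cm^3

1.29


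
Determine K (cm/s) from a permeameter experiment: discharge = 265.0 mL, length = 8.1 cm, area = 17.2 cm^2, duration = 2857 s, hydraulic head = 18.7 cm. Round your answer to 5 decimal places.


Step 1: K = Q * L / (A * t * h)
Step 2: Numerator = 265.0 * 8.1 = 2146.5
Step 3: Denominator = 17.2 * 2857 * 18.7 = 918925.48
Step 4: K = 2146.5 / 918925.48 = 0.00234 cm/s

0.00234


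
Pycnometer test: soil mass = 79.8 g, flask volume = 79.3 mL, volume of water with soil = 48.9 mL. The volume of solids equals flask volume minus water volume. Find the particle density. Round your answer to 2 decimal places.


Step 1: Volume of solids = flask volume - water volume with soil
Step 2: V_solids = 79.3 - 48.9 = 30.4 mL
Step 3: Particle density = mass / V_solids = 79.8 / 30.4 = 2.63 g/cm^3

2.63


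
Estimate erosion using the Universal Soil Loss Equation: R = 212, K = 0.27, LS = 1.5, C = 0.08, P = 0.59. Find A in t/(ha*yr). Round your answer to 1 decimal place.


Step 1: A = R * K * LS * C * P
Step 2: R * K = 212 * 0.27 = 57.24
Step 3: (R*K) * LS = 57.24 * 1.5 = 85.86
Step 4: * C * P = 85.86 * 0.08 * 0.59 = 4.1
Step 5: A = 4.1 t/(ha*yr)

4.1


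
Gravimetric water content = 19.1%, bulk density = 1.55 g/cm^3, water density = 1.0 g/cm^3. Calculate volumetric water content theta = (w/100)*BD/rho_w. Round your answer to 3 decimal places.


Step 1: theta = (w / 100) * BD / rho_w
Step 2: theta = (19.1 / 100) * 1.55 / 1.0
Step 3: theta = 0.191 * 1.55
Step 4: theta = 0.296

0.296


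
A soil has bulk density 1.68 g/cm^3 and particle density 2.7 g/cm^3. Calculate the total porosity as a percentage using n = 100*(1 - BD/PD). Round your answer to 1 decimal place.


Step 1: Formula: n = 100 * (1 - BD / PD)
Step 2: n = 100 * (1 - 1.68 / 2.7)
Step 3: n = 100 * (1 - 0.62222)
Step 4: n = 37.8%

37.8


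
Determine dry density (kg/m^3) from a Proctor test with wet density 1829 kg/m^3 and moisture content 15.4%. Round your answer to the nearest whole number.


Step 1: Dry density = wet density / (1 + w/100)
Step 2: Dry density = 1829 / (1 + 15.4/100)
Step 3: Dry density = 1829 / 1.154
Step 4: Dry density = 1585 kg/m^3

1585


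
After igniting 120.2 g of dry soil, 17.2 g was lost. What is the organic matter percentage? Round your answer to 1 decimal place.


Step 1: OM% = 100 * LOI / sample mass
Step 2: OM = 100 * 17.2 / 120.2
Step 3: OM = 14.3%

14.3


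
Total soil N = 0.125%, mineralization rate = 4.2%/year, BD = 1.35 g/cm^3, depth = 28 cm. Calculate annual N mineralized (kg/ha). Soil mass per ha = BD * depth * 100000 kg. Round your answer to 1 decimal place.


Step 1: Soil mass per ha = BD * depth * 100000 = 1.35 * 28 * 100000 = 3780000 kg
Step 2: Total N pool = soil mass * N%/100 = 3780000 * 0.125/100 = 4725.0 kg/ha
Step 3: N mineralized = N pool * rate%/100 = 4725.0 * 4.2/100 = 198.5 kg/ha/yr

198.5


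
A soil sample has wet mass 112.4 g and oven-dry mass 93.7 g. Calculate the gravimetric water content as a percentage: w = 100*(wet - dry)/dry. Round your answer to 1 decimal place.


Step 1: Water mass = wet - dry = 112.4 - 93.7 = 18.7 g
Step 2: w = 100 * water mass / dry mass
Step 3: w = 100 * 18.7 / 93.7 = 20.0%

20.0


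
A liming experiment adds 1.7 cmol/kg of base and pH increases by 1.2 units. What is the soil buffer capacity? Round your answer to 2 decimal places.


Step 1: BC = change in base / change in pH
Step 2: BC = 1.7 / 1.2
Step 3: BC = 1.42 cmol/(kg*pH unit)

1.42


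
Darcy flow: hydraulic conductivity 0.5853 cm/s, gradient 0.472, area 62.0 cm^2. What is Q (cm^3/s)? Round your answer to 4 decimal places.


Step 1: Apply Darcy's law: Q = K * i * A
Step 2: Q = 0.5853 * 0.472 * 62.0
Step 3: Q = 17.1282 cm^3/s

17.1282


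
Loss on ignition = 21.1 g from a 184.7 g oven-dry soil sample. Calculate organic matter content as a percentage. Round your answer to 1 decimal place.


Step 1: OM% = 100 * LOI / sample mass
Step 2: OM = 100 * 21.1 / 184.7
Step 3: OM = 11.4%

11.4


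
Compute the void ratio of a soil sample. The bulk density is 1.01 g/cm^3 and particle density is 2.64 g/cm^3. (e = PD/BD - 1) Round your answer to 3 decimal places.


Step 1: e = PD / BD - 1
Step 2: e = 2.64 / 1.01 - 1
Step 3: e = 2.61386 - 1
Step 4: e = 1.614

1.614


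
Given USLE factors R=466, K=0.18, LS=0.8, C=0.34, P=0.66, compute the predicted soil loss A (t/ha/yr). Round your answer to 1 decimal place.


Step 1: A = R * K * LS * C * P
Step 2: R * K = 466 * 0.18 = 83.88
Step 3: (R*K) * LS = 83.88 * 0.8 = 67.104
Step 4: * C * P = 67.104 * 0.34 * 0.66 = 15.1
Step 5: A = 15.1 t/(ha*yr)

15.1


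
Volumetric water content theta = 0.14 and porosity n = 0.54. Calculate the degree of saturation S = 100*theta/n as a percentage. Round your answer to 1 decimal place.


Step 1: S = 100 * theta_v / n
Step 2: S = 100 * 0.14 / 0.54
Step 3: S = 25.9%

25.9


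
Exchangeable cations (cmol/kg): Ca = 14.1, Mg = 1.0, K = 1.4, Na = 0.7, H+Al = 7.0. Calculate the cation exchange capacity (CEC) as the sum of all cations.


Step 1: CEC = Ca + Mg + K + Na + (H+Al)
Step 2: CEC = 14.1 + 1.0 + 1.4 + 0.7 + 7.0
Step 3: CEC = 24.2 cmol/kg

24.2


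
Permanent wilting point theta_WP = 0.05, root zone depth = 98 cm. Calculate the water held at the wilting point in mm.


Step 1: Water (mm) = theta_WP * depth * 10
Step 2: Water = 0.05 * 98 * 10
Step 3: Water = 49.0 mm

49.0


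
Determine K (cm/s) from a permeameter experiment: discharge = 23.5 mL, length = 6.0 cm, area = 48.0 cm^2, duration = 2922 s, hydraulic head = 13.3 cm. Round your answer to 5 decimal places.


Step 1: K = Q * L / (A * t * h)
Step 2: Numerator = 23.5 * 6.0 = 141.0
Step 3: Denominator = 48.0 * 2922 * 13.3 = 1865404.8
Step 4: K = 141.0 / 1865404.8 = 0.00008 cm/s

0.00008


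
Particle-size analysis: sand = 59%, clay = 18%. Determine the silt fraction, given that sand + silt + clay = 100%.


Step 1: sand + silt + clay = 100%
Step 2: silt = 100 - sand - clay
Step 3: silt = 100 - 59 - 18
Step 4: silt = 23%

23


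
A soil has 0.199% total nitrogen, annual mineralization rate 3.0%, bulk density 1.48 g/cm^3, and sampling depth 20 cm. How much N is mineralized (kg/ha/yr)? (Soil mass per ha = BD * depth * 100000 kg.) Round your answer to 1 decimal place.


Step 1: Soil mass per ha = BD * depth * 100000 = 1.48 * 20 * 100000 = 2960000 kg
Step 2: Total N pool = soil mass * N%/100 = 2960000 * 0.199/100 = 5890.4 kg/ha
Step 3: N mineralized = N pool * rate%/100 = 5890.4 * 3.0/100 = 176.7 kg/ha/yr

176.7


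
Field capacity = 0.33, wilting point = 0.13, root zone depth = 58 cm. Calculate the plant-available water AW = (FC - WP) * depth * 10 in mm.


Step 1: Available water = (FC - WP) * depth * 10
Step 2: AW = (0.33 - 0.13) * 58 * 10
Step 3: AW = 0.2 * 58 * 10
Step 4: AW = 116.0 mm

116.0


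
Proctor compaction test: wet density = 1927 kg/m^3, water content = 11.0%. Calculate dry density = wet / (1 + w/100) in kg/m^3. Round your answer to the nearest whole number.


Step 1: Dry density = wet density / (1 + w/100)
Step 2: Dry density = 1927 / (1 + 11.0/100)
Step 3: Dry density = 1927 / 1.11
Step 4: Dry density = 1736 kg/m^3

1736


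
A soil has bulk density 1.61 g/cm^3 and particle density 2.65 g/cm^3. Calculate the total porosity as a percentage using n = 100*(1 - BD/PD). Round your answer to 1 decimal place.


Step 1: Formula: n = 100 * (1 - BD / PD)
Step 2: n = 100 * (1 - 1.61 / 2.65)
Step 3: n = 100 * (1 - 0.60755)
Step 4: n = 39.2%

39.2


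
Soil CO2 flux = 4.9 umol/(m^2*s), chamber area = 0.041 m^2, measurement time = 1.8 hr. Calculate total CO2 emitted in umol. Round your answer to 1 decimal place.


Step 1: Convert time to seconds: 1.8 hr * 3600 = 6480.0 s
Step 2: Total = flux * area * time_s
Step 3: Total = 4.9 * 0.041 * 6480.0
Step 4: Total = 1301.8 umol

1301.8


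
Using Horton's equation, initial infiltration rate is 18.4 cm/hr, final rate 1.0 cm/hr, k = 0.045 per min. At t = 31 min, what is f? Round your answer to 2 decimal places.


Step 1: f = fc + (f0 - fc) * exp(-k * t)
Step 2: exp(-0.045 * 31) = 0.247833
Step 3: f = 1.0 + (18.4 - 1.0) * 0.247833
Step 4: f = 1.0 + 17.4 * 0.247833
Step 5: f = 5.31 cm/hr

5.31


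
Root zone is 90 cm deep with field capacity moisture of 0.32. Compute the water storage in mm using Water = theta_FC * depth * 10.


Step 1: Water (mm) = theta_FC * depth (cm) * 10
Step 2: Water = 0.32 * 90 * 10
Step 3: Water = 288.0 mm

288.0


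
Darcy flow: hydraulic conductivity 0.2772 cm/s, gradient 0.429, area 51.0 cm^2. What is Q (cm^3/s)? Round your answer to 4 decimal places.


Step 1: Apply Darcy's law: Q = K * i * A
Step 2: Q = 0.2772 * 0.429 * 51.0
Step 3: Q = 6.0649 cm^3/s

6.0649


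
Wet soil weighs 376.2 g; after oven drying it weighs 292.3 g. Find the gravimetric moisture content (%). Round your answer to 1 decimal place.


Step 1: Water mass = wet - dry = 376.2 - 292.3 = 83.9 g
Step 2: w = 100 * water mass / dry mass
Step 3: w = 100 * 83.9 / 292.3 = 28.7%

28.7


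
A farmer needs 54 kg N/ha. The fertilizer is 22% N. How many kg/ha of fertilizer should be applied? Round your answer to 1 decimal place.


Step 1: Fertilizer rate = target N / (N content / 100)
Step 2: Rate = 54 / (22 / 100)
Step 3: Rate = 54 / 0.22
Step 4: Rate = 245.5 kg/ha

245.5


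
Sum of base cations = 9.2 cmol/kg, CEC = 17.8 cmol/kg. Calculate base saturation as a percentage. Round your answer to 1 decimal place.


Step 1: BS = 100 * (sum of bases) / CEC
Step 2: BS = 100 * 9.2 / 17.8
Step 3: BS = 51.7%

51.7


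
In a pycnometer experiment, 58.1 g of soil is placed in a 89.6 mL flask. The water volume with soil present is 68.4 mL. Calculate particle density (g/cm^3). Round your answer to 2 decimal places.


Step 1: Volume of solids = flask volume - water volume with soil
Step 2: V_solids = 89.6 - 68.4 = 21.2 mL
Step 3: Particle density = mass / V_solids = 58.1 / 21.2 = 2.74 g/cm^3

2.74


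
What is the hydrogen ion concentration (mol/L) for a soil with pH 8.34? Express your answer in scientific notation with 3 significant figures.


Step 1: [H+] = 10^(-pH)
Step 2: [H+] = 10^(-8.34)
Step 3: [H+] = 4.57e-09 mol/L

4.57e-09


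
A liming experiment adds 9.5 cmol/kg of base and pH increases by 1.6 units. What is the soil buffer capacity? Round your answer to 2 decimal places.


Step 1: BC = change in base / change in pH
Step 2: BC = 9.5 / 1.6
Step 3: BC = 5.94 cmol/(kg*pH unit)

5.94


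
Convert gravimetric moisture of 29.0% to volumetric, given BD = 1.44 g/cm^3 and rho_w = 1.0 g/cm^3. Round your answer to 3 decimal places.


Step 1: theta = (w / 100) * BD / rho_w
Step 2: theta = (29.0 / 100) * 1.44 / 1.0
Step 3: theta = 0.29 * 1.44
Step 4: theta = 0.418

0.418


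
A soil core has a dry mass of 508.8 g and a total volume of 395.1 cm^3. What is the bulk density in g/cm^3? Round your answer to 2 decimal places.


Step 1: Identify the formula: BD = dry mass / volume
Step 2: Substitute values: BD = 508.8 / 395.1
Step 3: BD = 1.29 g/cm^3

1.29


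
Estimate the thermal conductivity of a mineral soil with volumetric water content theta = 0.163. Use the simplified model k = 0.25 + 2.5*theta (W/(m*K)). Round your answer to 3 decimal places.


Step 1: k = 0.25 + 2.5 * theta
Step 2: k = 0.25 + 2.5 * 0.163
Step 3: k = 0.25 + 0.408
Step 4: k = 0.658 W/(m*K)

0.658


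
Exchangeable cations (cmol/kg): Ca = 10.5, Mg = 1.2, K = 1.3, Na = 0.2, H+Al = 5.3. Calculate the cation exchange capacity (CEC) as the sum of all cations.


Step 1: CEC = Ca + Mg + K + Na + (H+Al)
Step 2: CEC = 10.5 + 1.2 + 1.3 + 0.2 + 5.3
Step 3: CEC = 18.5 cmol/kg

18.5


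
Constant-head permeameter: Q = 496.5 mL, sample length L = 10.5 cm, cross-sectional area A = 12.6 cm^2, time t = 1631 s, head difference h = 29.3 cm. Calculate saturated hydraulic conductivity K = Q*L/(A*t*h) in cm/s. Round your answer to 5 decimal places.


Step 1: K = Q * L / (A * t * h)
Step 2: Numerator = 496.5 * 10.5 = 5213.25
Step 3: Denominator = 12.6 * 1631 * 29.3 = 602132.58
Step 4: K = 5213.25 / 602132.58 = 0.00866 cm/s

0.00866


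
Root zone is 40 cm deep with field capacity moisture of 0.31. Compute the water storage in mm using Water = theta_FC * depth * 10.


Step 1: Water (mm) = theta_FC * depth (cm) * 10
Step 2: Water = 0.31 * 40 * 10
Step 3: Water = 124.0 mm

124.0


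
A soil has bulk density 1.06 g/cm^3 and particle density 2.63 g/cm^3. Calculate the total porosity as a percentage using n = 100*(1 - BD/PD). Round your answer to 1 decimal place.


Step 1: Formula: n = 100 * (1 - BD / PD)
Step 2: n = 100 * (1 - 1.06 / 2.63)
Step 3: n = 100 * (1 - 0.40304)
Step 4: n = 59.7%

59.7


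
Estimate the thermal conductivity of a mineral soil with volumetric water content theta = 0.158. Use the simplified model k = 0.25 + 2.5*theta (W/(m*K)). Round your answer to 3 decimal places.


Step 1: k = 0.25 + 2.5 * theta
Step 2: k = 0.25 + 2.5 * 0.158
Step 3: k = 0.25 + 0.395
Step 4: k = 0.645 W/(m*K)

0.645


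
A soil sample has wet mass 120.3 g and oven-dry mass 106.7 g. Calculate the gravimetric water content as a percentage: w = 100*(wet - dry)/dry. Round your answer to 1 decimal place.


Step 1: Water mass = wet - dry = 120.3 - 106.7 = 13.6 g
Step 2: w = 100 * water mass / dry mass
Step 3: w = 100 * 13.6 / 106.7 = 12.7%

12.7


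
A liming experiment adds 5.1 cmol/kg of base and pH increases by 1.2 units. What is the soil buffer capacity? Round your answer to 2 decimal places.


Step 1: BC = change in base / change in pH
Step 2: BC = 5.1 / 1.2
Step 3: BC = 4.25 cmol/(kg*pH unit)

4.25


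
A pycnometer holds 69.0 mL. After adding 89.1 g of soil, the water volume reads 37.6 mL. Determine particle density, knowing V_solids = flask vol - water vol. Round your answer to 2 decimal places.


Step 1: Volume of solids = flask volume - water volume with soil
Step 2: V_solids = 69.0 - 37.6 = 31.4 mL
Step 3: Particle density = mass / V_solids = 89.1 / 31.4 = 2.84 g/cm^3

2.84


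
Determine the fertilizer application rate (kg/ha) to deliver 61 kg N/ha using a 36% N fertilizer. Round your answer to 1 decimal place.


Step 1: Fertilizer rate = target N / (N content / 100)
Step 2: Rate = 61 / (36 / 100)
Step 3: Rate = 61 / 0.36
Step 4: Rate = 169.4 kg/ha

169.4


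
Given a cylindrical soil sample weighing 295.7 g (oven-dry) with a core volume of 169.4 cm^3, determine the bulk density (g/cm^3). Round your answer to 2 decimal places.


Step 1: Identify the formula: BD = dry mass / volume
Step 2: Substitute values: BD = 295.7 / 169.4
Step 3: BD = 1.75 g/cm^3

1.75


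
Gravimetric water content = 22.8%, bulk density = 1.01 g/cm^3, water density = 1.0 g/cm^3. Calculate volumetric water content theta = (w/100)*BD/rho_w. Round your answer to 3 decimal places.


Step 1: theta = (w / 100) * BD / rho_w
Step 2: theta = (22.8 / 100) * 1.01 / 1.0
Step 3: theta = 0.228 * 1.01
Step 4: theta = 0.23

0.23


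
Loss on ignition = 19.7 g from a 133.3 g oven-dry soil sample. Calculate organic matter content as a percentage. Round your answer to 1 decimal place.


Step 1: OM% = 100 * LOI / sample mass
Step 2: OM = 100 * 19.7 / 133.3
Step 3: OM = 14.8%

14.8


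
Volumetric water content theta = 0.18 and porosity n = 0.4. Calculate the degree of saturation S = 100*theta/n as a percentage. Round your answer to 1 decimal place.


Step 1: S = 100 * theta_v / n
Step 2: S = 100 * 0.18 / 0.4
Step 3: S = 45.0%

45.0


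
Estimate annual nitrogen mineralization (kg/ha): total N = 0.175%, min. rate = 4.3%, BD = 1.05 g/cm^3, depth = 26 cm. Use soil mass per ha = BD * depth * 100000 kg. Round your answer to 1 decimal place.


Step 1: Soil mass per ha = BD * depth * 100000 = 1.05 * 26 * 100000 = 2730000 kg
Step 2: Total N pool = soil mass * N%/100 = 2730000 * 0.175/100 = 4777.5 kg/ha
Step 3: N mineralized = N pool * rate%/100 = 4777.5 * 4.3/100 = 205.4 kg/ha/yr

205.4


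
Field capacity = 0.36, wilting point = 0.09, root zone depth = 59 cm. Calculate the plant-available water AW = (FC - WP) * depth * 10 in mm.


Step 1: Available water = (FC - WP) * depth * 10
Step 2: AW = (0.36 - 0.09) * 59 * 10
Step 3: AW = 0.27 * 59 * 10
Step 4: AW = 159.3 mm

159.3


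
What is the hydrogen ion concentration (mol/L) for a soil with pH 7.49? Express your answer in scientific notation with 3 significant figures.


Step 1: [H+] = 10^(-pH)
Step 2: [H+] = 10^(-7.49)
Step 3: [H+] = 3.24e-08 mol/L

3.24e-08
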